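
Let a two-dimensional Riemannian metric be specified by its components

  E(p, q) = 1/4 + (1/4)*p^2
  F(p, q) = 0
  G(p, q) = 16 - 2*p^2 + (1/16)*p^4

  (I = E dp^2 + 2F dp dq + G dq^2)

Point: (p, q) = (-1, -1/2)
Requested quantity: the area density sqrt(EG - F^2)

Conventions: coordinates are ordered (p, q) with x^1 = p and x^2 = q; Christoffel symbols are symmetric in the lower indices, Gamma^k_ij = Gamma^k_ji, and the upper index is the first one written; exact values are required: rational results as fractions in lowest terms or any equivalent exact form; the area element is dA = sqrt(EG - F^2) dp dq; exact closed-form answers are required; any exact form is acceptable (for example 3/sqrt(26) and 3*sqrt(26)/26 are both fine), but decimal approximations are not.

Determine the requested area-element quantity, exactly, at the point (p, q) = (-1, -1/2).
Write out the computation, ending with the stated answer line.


E = 1/2, F = 0, G = 225/16; EG - F^2 = 225/32

Answer: sqrt(EG - F^2) = 15*sqrt(2)/8


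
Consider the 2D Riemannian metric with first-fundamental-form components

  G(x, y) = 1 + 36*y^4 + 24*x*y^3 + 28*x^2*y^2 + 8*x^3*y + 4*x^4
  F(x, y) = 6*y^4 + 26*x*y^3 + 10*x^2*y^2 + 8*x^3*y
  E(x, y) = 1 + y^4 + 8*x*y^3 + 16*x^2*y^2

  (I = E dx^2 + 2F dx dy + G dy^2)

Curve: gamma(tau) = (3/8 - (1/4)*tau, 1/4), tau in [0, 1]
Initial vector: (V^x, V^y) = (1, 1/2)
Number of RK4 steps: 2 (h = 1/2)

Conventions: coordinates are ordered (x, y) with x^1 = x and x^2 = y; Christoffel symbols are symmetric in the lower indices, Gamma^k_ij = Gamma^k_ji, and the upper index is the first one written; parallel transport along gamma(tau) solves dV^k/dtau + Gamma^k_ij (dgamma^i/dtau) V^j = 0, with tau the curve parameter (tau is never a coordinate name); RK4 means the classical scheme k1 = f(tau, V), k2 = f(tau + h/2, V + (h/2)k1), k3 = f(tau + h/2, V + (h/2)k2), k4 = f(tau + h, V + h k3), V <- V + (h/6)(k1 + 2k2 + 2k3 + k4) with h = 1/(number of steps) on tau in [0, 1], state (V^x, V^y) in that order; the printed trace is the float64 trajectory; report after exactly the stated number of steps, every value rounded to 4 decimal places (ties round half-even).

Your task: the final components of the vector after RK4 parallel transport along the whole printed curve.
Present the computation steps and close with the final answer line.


gamma'(tau) = (-1/4, 0); f(tau, V)^k = -Gamma^k_ij(gamma(tau)) gamma'^i(tau) V^j; h = 1/2; intermediate values shown to 6 dp
curve data and Christoffel symbols at the stage parameters:
  tau = 0.000000: gamma = (0.375000, 0.250000), gamma' = (-0.250000, 0.000000); Gamma_xxx = 0.229861, Gamma_xxy = 0.459723, Gamma_xyy = 0.861981, Gamma_yxx = 0.443304, Gamma_yxy = 0.886609, Gamma_yyy = 1.662391
  tau = 0.250000: gamma = (0.312500, 0.250000), gamma' = (-0.250000, 0.000000); Gamma_xxx = 0.224750, Gamma_xxy = 0.393313, Gamma_xyy = 0.814720, Gamma_yxx = 0.435454, Gamma_yxy = 0.762044, Gamma_yyy = 1.578520
  tau = 0.500000: gamma = (0.250000, 0.250000), gamma' = (-0.250000, 0.000000); Gamma_xxx = 0.209974, Gamma_xxy = 0.314961, Gamma_xyy = 0.734908, Gamma_yxx = 0.419948, Gamma_yxy = 0.629921, Gamma_yyy = 1.469816
  tau = 0.750000: gamma = (0.187500, 0.250000), gamma' = (-0.250000, 0.000000); Gamma_xxx = 0.184763, Gamma_xxy = 0.230953, Gamma_xyy = 0.623573, Gamma_yxx = 0.398394, Gamma_yxy = 0.497993, Gamma_yyy = 1.344580
  tau = 1.000000: gamma = (0.125000, 0.250000), gamma' = (-0.250000, 0.000000); Gamma_xxx = 0.149416, Gamma_xxy = 0.149416, Gamma_xyy = 0.485603, Gamma_yxx = 0.373541, Gamma_yxy = 0.373541, Gamma_yyy = 1.214008
step 0: V^x = 1.0000, V^y = 0.5000
step 1: k1 = (0.114931, 0.221652), k2 = (0.112415, 0.217804), k3 = (0.112285, 0.217552), k4 = (0.103376, 0.206751); V <- V + (h/6)(k1 + 2k2 + 2k3 + k4): V^x = 1.0556, V^y = 0.6083
step 2: k1 = (0.103309, 0.206617), k2 = (0.088056, 0.189871), k3 = (0.087638, 0.188970), k4 = (0.067320, 0.168299); V <- V + (h/6)(k1 + 2k2 + 2k3 + k4): V^x = 1.0991, V^y = 0.7026

Answer: V^x = 1.0991, V^y = 0.7026


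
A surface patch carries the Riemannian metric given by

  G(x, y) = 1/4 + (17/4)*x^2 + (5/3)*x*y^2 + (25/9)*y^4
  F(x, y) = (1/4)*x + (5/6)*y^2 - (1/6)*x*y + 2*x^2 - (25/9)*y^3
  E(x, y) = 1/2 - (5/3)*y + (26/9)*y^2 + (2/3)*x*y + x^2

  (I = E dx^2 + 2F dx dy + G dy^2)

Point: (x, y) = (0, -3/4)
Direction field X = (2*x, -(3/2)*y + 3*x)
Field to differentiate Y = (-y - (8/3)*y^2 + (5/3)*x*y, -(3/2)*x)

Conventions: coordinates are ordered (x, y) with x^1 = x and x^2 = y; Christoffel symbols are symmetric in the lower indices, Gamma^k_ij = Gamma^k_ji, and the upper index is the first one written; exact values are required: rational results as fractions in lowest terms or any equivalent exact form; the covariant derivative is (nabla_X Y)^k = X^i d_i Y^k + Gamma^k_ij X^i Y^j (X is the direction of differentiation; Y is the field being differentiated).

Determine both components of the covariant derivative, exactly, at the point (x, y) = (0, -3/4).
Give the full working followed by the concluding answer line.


E = 27/8, F = 105/64, G = 289/256 at the point
E_x = -1/2, E_y = -6, F_x = 3/8, F_y = -95/16, G_x = 15/16, G_y = -75/16
EG - F^2 = 4581/4096;  g^inv = (4096/4581) * [[289/256, -105/64], [-105/64, 27/8]]
first-kind symbols [ij,l] = (1/2)(d_i g_jl + d_j g_il - d_l g_ij): [xx,x] = E_x/2 = -1/4, [xx,y] = F_x - E_y/2 = 27/8, [xy,x] = E_y/2 = -3, [xy,y] = G_x/2 = 15/32, [yy,x] = F_y - G_x/2 = -205/32, [yy,y] = G_y/2 = -75/32
Gamma^x_ij = (G*[ij,x] - F*[ij,y])/(EG - F^2), Gamma^y_ij = (E*[ij,y] - F*[ij,x])/(EG - F^2)
Gamma_xxx = -23836/4581, Gamma_xxy = -5674/1527, Gamma_xyy = -27745/9162, Gamma_yxx = 16112/1527, Gamma_yxy = 2960/509, Gamma_yyy = 3550/1527
X = (0, 9/8), Y = (-3/4, 0) at the point

Answer: (nabla_X Y)^x = 53019/8144, (nabla_X Y)^y = -4995/1018


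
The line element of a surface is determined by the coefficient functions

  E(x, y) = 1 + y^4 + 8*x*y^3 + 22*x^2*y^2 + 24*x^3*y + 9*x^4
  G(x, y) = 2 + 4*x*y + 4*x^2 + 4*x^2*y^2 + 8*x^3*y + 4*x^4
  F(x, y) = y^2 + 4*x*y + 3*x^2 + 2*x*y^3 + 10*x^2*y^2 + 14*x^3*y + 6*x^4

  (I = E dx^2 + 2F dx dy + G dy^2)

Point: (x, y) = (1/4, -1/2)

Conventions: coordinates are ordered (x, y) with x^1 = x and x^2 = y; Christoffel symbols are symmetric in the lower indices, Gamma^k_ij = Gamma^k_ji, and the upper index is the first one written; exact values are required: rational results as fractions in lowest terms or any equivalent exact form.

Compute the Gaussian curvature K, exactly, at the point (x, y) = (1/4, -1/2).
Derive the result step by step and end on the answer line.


E = 257/256, F = -7/128, G = 113/64, EG - F^2 = 453/256 at the point
E_x = 1/16, E_y = 0, F_x = -7/16, F_y = -1/32, G_x = 0, G_y = 7/8
E_yy = -1/4, F_xy = 25/8, G_xx = 7
Evaluate Brioschi's two determinant matrices M1, M2 and divide by (EG - F^2)^2.
M1 = [[-E_yy/2 + F_xy - G_xx/2, E_x/2, F_x - E_y/2], [F_y - G_x/2, E, F], [G_y/2, F, G]] = [[-1/4, 1/32, -7/16], [-1/32, 257/256, -7/128], [7/16, -7/128, 113/64]]; det M1 = -1/4
M2 = [[0, E_y/2, G_x/2], [E_y/2, E, F], [G_x/2, F, G]] = [[0, 0, 0], [0, 257/256, -7/128], [0, -7/128, 113/64]]; det M2 = 0
det M1 - det M2 = -1/4; K = -1/4 / (453/256)^2 = -16384/205209

Answer: K = -16384/205209


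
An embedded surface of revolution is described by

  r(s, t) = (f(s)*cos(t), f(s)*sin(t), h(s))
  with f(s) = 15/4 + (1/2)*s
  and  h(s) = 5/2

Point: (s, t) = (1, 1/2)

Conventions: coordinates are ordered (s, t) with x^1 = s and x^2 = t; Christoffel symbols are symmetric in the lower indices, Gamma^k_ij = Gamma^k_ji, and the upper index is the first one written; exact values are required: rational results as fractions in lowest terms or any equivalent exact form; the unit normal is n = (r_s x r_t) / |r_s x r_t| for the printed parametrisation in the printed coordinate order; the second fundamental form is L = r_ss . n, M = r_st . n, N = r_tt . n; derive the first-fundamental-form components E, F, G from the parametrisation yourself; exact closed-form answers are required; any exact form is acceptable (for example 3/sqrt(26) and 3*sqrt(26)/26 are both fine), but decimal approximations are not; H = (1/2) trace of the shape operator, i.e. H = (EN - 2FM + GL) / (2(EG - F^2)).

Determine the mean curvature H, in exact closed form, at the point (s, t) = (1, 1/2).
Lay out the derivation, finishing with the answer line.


f = 17/4, f' = 1/2, f'' = 0, h' = 0, h'' = 0
E = 1/4, F = 0, G = 289/16; answer radicand W^2 = 1/4
unnormalised second-form numerators: l = 0, m = 0, n = 0; L = l/sqrt(1/4), and similarly M = m/sqrt(W^2), N = n/sqrt(W^2)
H = (E*n - 2*F*m + G*l) / (2*(EG - F^2)*sqrt(W^2)); E*n - 2*F*m + G*l = 0, EG - F^2 = 289/64, so H = (0)/sqrt(1/4)

Answer: H = 0


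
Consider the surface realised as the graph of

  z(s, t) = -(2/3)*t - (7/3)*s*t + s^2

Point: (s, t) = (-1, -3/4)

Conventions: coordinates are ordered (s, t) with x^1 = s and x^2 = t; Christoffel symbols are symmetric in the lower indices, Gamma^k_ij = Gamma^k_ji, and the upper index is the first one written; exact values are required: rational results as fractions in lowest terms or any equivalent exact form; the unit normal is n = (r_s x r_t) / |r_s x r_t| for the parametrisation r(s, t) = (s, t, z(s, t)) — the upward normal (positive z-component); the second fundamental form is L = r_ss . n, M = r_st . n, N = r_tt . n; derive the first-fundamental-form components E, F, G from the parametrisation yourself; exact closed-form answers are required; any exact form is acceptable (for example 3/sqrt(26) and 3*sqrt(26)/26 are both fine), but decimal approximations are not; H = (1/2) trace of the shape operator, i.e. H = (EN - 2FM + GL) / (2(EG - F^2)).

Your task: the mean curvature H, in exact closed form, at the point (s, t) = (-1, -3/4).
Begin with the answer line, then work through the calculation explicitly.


Answer: H = 4848*sqrt(553)/305809

z_s = -1/4, z_t = 5/3, z_ss = 2, z_st = -7/3, z_tt = 0
E = 17/16, F = -5/12, G = 34/9; answer radicand W^2 = 553/144
unnormalised second-form numerators: l = 2, m = -7/3, n = 0; L = l/sqrt(553/144), and similarly M = m/sqrt(W^2), N = n/sqrt(W^2)
H = (E*n - 2*F*m + G*l) / (2*(EG - F^2)*sqrt(W^2)); E*n - 2*F*m + G*l = 101/18, EG - F^2 = 553/144, so H = (404/553)/sqrt(553/144)


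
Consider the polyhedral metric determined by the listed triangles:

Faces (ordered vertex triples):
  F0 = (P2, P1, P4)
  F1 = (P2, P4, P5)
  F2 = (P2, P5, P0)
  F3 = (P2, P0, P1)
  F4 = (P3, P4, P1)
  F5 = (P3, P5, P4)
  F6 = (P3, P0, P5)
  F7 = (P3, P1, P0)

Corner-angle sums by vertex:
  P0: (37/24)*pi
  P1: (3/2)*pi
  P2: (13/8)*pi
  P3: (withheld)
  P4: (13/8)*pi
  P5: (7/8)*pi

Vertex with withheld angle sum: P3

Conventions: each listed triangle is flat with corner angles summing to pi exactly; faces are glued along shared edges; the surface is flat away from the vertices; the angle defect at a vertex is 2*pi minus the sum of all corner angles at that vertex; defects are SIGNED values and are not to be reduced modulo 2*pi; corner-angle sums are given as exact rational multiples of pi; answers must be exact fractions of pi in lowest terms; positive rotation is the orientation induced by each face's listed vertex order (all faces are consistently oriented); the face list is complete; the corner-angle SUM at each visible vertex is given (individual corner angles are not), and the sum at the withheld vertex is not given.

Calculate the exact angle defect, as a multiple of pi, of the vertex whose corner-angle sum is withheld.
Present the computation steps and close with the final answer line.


V = 6, E = 12, F = 8; chi = V - E + F = 2
Gauss-Bonnet: total defect = 2*pi*chi = 4*pi; visible defects sum to (17/6)*pi

Answer: defect(P3) = (7/6)*pi


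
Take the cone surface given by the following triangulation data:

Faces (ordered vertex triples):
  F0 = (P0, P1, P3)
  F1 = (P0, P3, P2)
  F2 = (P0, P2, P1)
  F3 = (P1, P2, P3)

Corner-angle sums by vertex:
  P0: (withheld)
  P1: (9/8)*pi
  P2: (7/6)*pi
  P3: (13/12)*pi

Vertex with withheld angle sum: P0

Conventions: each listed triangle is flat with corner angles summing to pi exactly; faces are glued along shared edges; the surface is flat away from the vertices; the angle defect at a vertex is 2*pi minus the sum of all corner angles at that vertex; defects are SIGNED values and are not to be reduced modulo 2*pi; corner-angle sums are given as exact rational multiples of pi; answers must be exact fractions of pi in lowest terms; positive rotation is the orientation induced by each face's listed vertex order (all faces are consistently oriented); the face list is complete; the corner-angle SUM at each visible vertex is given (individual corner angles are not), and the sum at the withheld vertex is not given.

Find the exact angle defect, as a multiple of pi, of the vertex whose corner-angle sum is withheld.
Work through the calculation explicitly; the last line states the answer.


V = 4, E = 6, F = 4; chi = V - E + F = 2
Gauss-Bonnet: total defect = 2*pi*chi = 4*pi; visible defects sum to (21/8)*pi

Answer: defect(P0) = (11/8)*pi


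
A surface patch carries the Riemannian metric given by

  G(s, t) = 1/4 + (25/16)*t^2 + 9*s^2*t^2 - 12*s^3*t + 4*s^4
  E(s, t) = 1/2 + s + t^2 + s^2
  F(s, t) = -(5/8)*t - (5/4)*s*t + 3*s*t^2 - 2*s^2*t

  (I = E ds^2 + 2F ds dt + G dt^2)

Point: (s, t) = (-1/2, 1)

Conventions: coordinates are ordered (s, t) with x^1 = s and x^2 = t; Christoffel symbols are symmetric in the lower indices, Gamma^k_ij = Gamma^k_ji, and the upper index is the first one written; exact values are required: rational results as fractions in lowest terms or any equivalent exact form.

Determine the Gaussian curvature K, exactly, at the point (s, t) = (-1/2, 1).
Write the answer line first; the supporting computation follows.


Answer: K = -203200/43681

E = 5/4, F = -2, G = 93/16, EG - F^2 = 209/64 at the point
E_s = 0, E_t = 2, F_s = 15/4, F_t = -7/2, G_s = -20, G_t = 73/8
E_tt = 2, F_st = 27/4, G_ss = 66
The intrinsic route: Brioschi's K = (det M1 - det M2)/(EG - F^2)^2.
M1 = [[-E_tt/2 + F_st - G_ss/2, E_s/2, F_s - E_t/2], [F_t - G_s/2, E, F], [G_t/2, F, G]] = [[-109/4, 0, 11/4], [13/2, 5/4, -2], [73/16, -2, 93/16]]; det M1 = -8987/64
M2 = [[0, E_t/2, G_s/2], [E_t/2, E, F], [G_s/2, F, G]] = [[0, 1, -10], [1, 5/4, -2], [-10, -2, 93/16]]; det M2 = -1453/16
det M1 - det M2 = -3175/64; K = -3175/64 / (209/64)^2 = -203200/43681


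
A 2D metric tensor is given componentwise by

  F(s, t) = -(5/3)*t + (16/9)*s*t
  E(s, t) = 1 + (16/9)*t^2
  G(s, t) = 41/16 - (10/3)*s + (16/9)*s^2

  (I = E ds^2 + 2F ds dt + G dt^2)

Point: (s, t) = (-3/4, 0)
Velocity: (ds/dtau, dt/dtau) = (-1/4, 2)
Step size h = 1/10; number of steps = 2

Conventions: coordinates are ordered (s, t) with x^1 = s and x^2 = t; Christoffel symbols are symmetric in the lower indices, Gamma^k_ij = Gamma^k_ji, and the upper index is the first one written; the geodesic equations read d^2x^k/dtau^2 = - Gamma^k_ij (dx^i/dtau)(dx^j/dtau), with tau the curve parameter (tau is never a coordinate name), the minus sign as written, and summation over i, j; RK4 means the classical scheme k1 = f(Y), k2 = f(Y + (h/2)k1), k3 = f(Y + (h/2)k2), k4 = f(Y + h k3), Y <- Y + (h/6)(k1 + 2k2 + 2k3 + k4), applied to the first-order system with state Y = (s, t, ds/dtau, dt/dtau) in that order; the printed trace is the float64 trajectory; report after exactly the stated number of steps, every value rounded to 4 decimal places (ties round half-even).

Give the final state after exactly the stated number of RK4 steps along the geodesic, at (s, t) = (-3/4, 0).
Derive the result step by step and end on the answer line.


f(Y) = (ds/dtau, dt/dtau, -Gamma^s_ij Y'^i Y'^j, -Gamma^t_ij Y'^i Y'^j) with the Gammas evaluated at the stage position; h = 0.100000; intermediate values shown to 6 dp
step 0: s = -0.7500, t = 0.0000, ds/dtau = -0.2500, dt/dtau = 2.0000
step 1:
  k1: at (s, t) = (-0.750000, 0.000000), (ds/dtau, dt/dtau) = (-0.250000, 2.000000); Gamma_sss = 0.000000, Gamma_sst = 0.000000, Gamma_stt = 0.000000, Gamma_tss = 0.000000, Gamma_tst = -0.494845, Gamma_ttt = 0.000000; k1 = (-0.250000, 2.000000, 0.000000, -0.494845)
  k2: at (s, t) = (-0.762500, 0.100000), (ds/dtau, dt/dtau) = (-0.250000, 1.975258); Gamma_sss = 0.000000, Gamma_sst = 0.028881, Gamma_stt = 0.000000, Gamma_tss = 0.000000, Gamma_tst = -0.490975, Gamma_ttt = 0.000000; k2 = (-0.250000, 1.975258, 0.028524, -0.484901)
  k3: at (s, t) = (-0.762500, 0.098763), (ds/dtau, dt/dtau) = (-0.248574, 1.975755); Gamma_sss = 0.000000, Gamma_sst = 0.028526, Gamma_stt = 0.000000, Gamma_tss = 0.000000, Gamma_tst = -0.491010, Gamma_ttt = 0.000000; k3 = (-0.248574, 1.975755, 0.028019, -0.482290)
  k4: at (s, t) = (-0.774857, 0.197575), (ds/dtau, dt/dtau) = (-0.247198, 1.951771); Gamma_sss = 0.000000, Gamma_sst = 0.055912, Gamma_stt = 0.000000, Gamma_tss = 0.000000, Gamma_tst = -0.484579, Gamma_ttt = 0.000000; k4 = (-0.247198, 1.951771, 0.053952, -0.467593)
  Y <- Y + (h/6)(k1 + 2k2 + 2k3 + k4): s = -0.7749, t = 0.1976, ds/dtau = -0.2472, dt/dtau = 1.9517
step 2:
  k1: at (s, t) = (-0.774906, 0.197563), (ds/dtau, dt/dtau) = (-0.247216, 1.951720); Gamma_sss = 0.000000, Gamma_sst = 0.055906, Gamma_stt = 0.000000, Gamma_tss = 0.000000, Gamma_tst = -0.484570, Gamma_ttt = 0.000000; k1 = (-0.247216, 1.951720, 0.053949, -0.467607)
  k2: at (s, t) = (-0.787267, 0.295149), (ds/dtau, dt/dtau) = (-0.244519, 1.928339); Gamma_sss = 0.000000, Gamma_sst = 0.081433, Gamma_stt = 0.000000, Gamma_tss = 0.000000, Gamma_tst = -0.475872, Gamma_ttt = 0.000000; k2 = (-0.244519, 1.928339, 0.076794, -0.448762)
  k3: at (s, t) = (-0.787132, 0.293980), (ds/dtau, dt/dtau) = (-0.243376, 1.929282); Gamma_sss = 0.000000, Gamma_sst = 0.081137, Gamma_stt = 0.000000, Gamma_tss = 0.000000, Gamma_tst = -0.475986, Gamma_ttt = 0.000000; k3 = (-0.243376, 1.929282, 0.076194, -0.446991)
  k4: at (s, t) = (-0.799243, 0.390491), (ds/dtau, dt/dtau) = (-0.239597, 1.907021); Gamma_sss = 0.000000, Gamma_sst = 0.104654, Gamma_stt = 0.000000, Gamma_tss = 0.000000, Gamma_tst = -0.465457, Gamma_ttt = 0.000000; k4 = (-0.239597, 1.907021, 0.095636, -0.425350)
  Y <- Y + (h/6)(k1 + 2k2 + 2k3 + k4): s = -0.7993, t = 0.3905, ds/dtau = -0.2396, dt/dtau = 1.9070

Answer: s = -0.7993, t = 0.3905, ds/dtau = -0.2396, dt/dtau = 1.9070


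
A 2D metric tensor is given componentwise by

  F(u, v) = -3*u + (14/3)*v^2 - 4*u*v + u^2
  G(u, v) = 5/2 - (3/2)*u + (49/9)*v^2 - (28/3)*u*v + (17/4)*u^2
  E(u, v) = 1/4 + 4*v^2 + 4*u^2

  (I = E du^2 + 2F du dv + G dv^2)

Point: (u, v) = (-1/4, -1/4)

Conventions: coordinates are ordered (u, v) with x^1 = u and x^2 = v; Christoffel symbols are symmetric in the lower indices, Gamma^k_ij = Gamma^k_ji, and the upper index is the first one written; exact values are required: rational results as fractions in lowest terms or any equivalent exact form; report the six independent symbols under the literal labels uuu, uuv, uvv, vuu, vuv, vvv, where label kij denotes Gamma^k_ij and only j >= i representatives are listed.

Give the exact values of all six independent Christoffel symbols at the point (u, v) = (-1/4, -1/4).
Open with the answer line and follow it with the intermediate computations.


Answer: Gamma_uuu = -1862/1663, Gamma_uuv = -5405/3326, Gamma_uvv = -50485/39912, Gamma_vuu = -312/1663, Gamma_vuv = 426/1663, Gamma_vvv = 1017/3326

E = 3/4, F = 41/48, G = 1669/576 at the point
E_u = -2, E_v = -2, F_u = -5/2, F_v = -4/3, G_u = -31/24, G_v = -7/18
EG - F^2 = 1663/1152;  g^inv = (1152/1663) * [[1669/576, -41/48], [-41/48, 3/4]]
first-kind symbols [ij,l] = (1/2)(d_i g_jl + d_j g_il - d_l g_ij): [uu,u] = E_u/2 = -1, [uu,v] = F_u - E_v/2 = -3/2, [uv,u] = E_v/2 = -1, [uv,v] = G_u/2 = -31/48, [vv,u] = F_v - G_u/2 = -11/16, [vv,v] = G_v/2 = -7/36
Gamma^u_ij = (G*[ij,u] - F*[ij,v])/(EG - F^2), Gamma^v_ij = (E*[ij,v] - F*[ij,u])/(EG - F^2)


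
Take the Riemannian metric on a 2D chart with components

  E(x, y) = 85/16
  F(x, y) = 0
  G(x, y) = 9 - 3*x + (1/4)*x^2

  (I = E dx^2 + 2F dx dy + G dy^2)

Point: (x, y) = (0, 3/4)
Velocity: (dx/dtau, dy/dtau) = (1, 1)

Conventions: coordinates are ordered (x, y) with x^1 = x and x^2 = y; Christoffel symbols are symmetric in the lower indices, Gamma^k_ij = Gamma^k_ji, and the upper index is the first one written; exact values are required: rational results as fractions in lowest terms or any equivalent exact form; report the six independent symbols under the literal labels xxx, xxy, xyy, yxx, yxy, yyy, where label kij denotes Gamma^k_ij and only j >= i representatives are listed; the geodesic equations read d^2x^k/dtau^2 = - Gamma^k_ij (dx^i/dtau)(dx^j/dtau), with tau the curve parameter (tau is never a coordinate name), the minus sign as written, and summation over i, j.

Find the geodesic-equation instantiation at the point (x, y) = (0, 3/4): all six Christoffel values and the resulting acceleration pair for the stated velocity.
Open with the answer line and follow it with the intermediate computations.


Answer: Gamma_xxx = 0, Gamma_xxy = 0, Gamma_xyy = 24/85, Gamma_yxx = 0, Gamma_yxy = -1/6, Gamma_yyy = 0; accelerations (d^2x/dtau^2, d^2y/dtau^2) = (-24/85, 1/3)

E = 85/16, F = 0, G = 9 at the point
E_x = 0, E_y = 0, F_x = 0, F_y = 0, G_x = -3, G_y = 0
EG - F^2 = 765/16;  g^inv = (16/765) * [[9, 0], [0, 85/16]]
first-kind symbols [ij,l] = (1/2)(d_i g_jl + d_j g_il - d_l g_ij): [xx,x] = E_x/2 = 0, [xx,y] = F_x - E_y/2 = 0, [xy,x] = E_y/2 = 0, [xy,y] = G_x/2 = -3/2, [yy,x] = F_y - G_x/2 = 3/2, [yy,y] = G_y/2 = 0
Gamma^x_ij = (G*[ij,x] - F*[ij,y])/(EG - F^2), Gamma^y_ij = (E*[ij,y] - F*[ij,x])/(EG - F^2)
Gamma_xxx = 0, Gamma_xxy = 0, Gamma_xyy = 24/85, Gamma_yxx = 0, Gamma_yxy = -1/6, Gamma_yyy = 0
d^2x/dtau^2 = -(Gamma_xxx*(1)^2 + 2*Gamma_xxy*(1)*(1) + Gamma_xyy*(1)^2) = -24/85
d^2y/dtau^2 = -(Gamma_yxx*(1)^2 + 2*Gamma_yxy*(1)*(1) + Gamma_yyy*(1)^2) = 1/3


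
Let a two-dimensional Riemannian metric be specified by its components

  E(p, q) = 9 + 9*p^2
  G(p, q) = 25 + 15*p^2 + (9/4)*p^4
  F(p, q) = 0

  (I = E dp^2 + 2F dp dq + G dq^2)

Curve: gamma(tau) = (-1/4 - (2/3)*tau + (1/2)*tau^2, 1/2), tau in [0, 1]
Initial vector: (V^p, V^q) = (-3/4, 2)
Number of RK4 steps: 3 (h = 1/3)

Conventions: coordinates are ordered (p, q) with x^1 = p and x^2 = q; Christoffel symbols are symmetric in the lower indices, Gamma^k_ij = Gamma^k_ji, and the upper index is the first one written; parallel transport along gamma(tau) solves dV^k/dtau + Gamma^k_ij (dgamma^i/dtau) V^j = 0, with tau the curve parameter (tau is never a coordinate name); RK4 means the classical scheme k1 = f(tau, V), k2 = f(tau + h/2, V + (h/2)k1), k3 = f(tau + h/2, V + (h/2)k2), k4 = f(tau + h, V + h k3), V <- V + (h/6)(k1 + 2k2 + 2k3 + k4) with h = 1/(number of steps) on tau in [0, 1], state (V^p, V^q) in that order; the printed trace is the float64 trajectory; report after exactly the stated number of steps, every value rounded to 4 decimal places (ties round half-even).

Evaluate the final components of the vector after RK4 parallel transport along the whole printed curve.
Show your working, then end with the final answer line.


gamma'(tau) = (-2/3 + tau, 0); f(tau, V)^k = -Gamma^k_ij(gamma(tau)) gamma'^i(tau) V^j; h = 1/3; intermediate values shown to 6 dp
curve data and Christoffel symbols at the stage parameters:
  tau = 0.000000: gamma = (-0.250000, 0.500000), gamma' = (-0.666667, 0.000000); Gamma_ppp = -0.235294, Gamma_ppq = 0.000000, Gamma_pqq = 0.399510, Gamma_qpp = 0.000000, Gamma_qpq = -0.147239, Gamma_qqq = 0.000000
  tau = 0.166667: gamma = (-0.347222, 0.500000), gamma' = (-0.500000, 0.000000); Gamma_ppp = -0.309864, Gamma_ppq = 0.000000, Gamma_pqq = 0.535119, Gamma_qpp = 0.000000, Gamma_qpq = -0.201061, Gamma_qqq = 0.000000
  tau = 0.333333: gamma = (-0.416667, 0.500000), gamma' = (-0.333333, 0.000000); Gamma_ppp = -0.355030, Gamma_ppq = 0.000000, Gamma_pqq = 0.622535, Gamma_qpp = 0.000000, Gamma_qpq = -0.237624, Gamma_qqq = 0.000000
  tau = 0.500000: gamma = (-0.458333, 0.500000), gamma' = (-0.166667, 0.000000); Gamma_ppp = -0.378766, Gamma_ppq = 0.000000, Gamma_pqq = 0.671060, Gamma_qpp = 0.000000, Gamma_qpq = -0.258697, Gamma_qqq = 0.000000
  tau = 0.666667: gamma = (-0.472222, 0.500000), gamma' = (0.000000, 0.000000); Gamma_ppp = -0.386120, Gamma_ppq = 0.000000, Gamma_pqq = 0.686584, Gamma_qpp = 0.000000, Gamma_qpq = -0.265567, Gamma_qqq = 0.000000
  tau = 0.833333: gamma = (-0.458333, 0.500000), gamma' = (0.166667, 0.000000); Gamma_ppp = -0.378766, Gamma_ppq = 0.000000, Gamma_pqq = 0.671060, Gamma_qpp = 0.000000, Gamma_qpq = -0.258697, Gamma_qqq = 0.000000
  tau = 1.000000: gamma = (-0.416667, 0.500000), gamma' = (0.333333, 0.000000); Gamma_ppp = -0.355030, Gamma_ppq = 0.000000, Gamma_pqq = 0.622535, Gamma_qpp = 0.000000, Gamma_qpq = -0.237624, Gamma_qqq = 0.000000
step 0: V^p = -0.7500, V^q = 2.0000
step 1: k1 = (0.117647, -0.196319), k2 = (0.113161, -0.197772), k3 = (0.113277, -0.197747), k4 = (0.084289, -0.153195); V <- V + (h/6)(k1 + 2k2 + 2k3 + k4): V^p = -0.7136, V^q = 1.9366
step 2: k1 = (0.084452, -0.153397), k2 = (0.044161, -0.082398), k3 = (0.044585, -0.082908), k4 = (0.000000, 0.000000); V <- V + (h/6)(k1 + 2k2 + 2k3 + k4): V^p = -0.6991, V^q = 1.9097
step 3: k1 = (0.000000, 0.000000), k2 = (-0.044131, 0.082341), k3 = (-0.044595, 0.082933), k4 = (-0.084489, 0.153457); V <- V + (h/6)(k1 + 2k2 + 2k3 + k4): V^p = -0.7136, V^q = 1.9366

Answer: V^p = -0.7136, V^q = 1.9366


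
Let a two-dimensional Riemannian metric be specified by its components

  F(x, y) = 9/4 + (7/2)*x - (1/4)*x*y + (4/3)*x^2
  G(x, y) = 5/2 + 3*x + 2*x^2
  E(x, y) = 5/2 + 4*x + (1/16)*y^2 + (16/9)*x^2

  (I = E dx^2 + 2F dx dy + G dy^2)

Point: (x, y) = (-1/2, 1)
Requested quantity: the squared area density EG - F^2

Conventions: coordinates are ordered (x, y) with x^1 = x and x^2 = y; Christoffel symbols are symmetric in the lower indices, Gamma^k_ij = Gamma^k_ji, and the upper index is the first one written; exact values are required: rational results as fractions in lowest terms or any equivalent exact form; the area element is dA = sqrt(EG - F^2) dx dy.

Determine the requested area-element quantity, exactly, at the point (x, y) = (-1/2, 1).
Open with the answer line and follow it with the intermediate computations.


Answer: EG - F^2 = 341/576

E = 145/144, F = 23/24, G = 3/2; EG - F^2 = 341/576


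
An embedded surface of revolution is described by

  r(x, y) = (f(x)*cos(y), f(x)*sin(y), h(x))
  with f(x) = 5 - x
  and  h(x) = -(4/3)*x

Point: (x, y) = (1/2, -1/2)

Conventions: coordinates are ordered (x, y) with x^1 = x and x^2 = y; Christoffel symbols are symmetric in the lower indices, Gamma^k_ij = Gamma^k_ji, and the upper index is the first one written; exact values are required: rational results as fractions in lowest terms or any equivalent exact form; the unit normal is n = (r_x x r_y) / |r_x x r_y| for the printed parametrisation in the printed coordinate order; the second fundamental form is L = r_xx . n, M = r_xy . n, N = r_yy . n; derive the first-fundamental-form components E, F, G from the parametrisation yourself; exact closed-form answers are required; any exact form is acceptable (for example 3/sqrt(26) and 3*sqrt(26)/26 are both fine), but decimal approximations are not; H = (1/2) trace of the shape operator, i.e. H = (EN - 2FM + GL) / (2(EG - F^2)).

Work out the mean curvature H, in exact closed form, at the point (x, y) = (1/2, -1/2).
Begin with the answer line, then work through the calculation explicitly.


Answer: H = -4/45

f = 9/2, f' = -1, f'' = 0, h' = -4/3, h'' = 0
E = 25/9, F = 0, G = 81/4; answer radicand W^2 = 25/9
unnormalised second-form numerators: l = 0, m = 0, n = -6; L = l/sqrt(25/9), and similarly M = m/sqrt(W^2), N = n/sqrt(W^2)
H = (E*n - 2*F*m + G*l) / (2*(EG - F^2)*sqrt(W^2)); E*n - 2*F*m + G*l = -50/3, EG - F^2 = 225/4, so H = (-4/27)/sqrt(25/9)


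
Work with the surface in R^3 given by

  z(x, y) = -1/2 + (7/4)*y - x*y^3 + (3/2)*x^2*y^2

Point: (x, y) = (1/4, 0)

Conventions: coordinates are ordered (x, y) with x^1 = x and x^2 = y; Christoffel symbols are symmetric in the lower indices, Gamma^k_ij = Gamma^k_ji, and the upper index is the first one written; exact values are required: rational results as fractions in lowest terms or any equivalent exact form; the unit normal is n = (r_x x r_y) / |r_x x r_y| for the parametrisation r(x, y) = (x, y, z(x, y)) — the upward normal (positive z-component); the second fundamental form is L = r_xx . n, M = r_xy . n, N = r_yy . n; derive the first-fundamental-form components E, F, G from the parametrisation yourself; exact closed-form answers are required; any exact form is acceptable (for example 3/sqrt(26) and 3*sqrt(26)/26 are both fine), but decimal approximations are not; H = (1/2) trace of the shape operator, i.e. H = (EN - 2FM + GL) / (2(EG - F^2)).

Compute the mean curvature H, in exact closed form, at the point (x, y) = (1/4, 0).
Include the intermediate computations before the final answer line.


z_x = 0, z_y = 7/4, z_xx = 0, z_xy = 0, z_yy = 3/16
E = 1, F = 0, G = 65/16; answer radicand W^2 = 65/16
unnormalised second-form numerators: l = 0, m = 0, n = 3/16; L = l/sqrt(65/16), and similarly M = m/sqrt(W^2), N = n/sqrt(W^2)
H = (E*n - 2*F*m + G*l) / (2*(EG - F^2)*sqrt(W^2)); E*n - 2*F*m + G*l = 3/16, EG - F^2 = 65/16, so H = (3/130)/sqrt(65/16)

Answer: H = 6*sqrt(65)/4225


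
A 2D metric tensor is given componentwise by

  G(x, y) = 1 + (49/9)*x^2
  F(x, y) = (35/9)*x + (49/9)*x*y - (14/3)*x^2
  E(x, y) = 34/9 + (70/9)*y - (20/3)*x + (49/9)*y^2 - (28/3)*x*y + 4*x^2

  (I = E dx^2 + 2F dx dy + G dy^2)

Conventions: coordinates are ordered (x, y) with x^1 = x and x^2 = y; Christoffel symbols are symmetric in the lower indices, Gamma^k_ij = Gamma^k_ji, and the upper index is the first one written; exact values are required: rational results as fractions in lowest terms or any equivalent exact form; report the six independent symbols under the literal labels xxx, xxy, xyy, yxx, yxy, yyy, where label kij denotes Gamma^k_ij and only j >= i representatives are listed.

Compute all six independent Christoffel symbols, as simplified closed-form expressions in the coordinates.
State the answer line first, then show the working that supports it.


Answer: Gamma_xxx = (36*x - 42*y - 30)/(85*x^2 - 84*x*y - 60*x + 49*y^2 + 70*y + 34), Gamma_xxy = (-42*x + 49*y + 35)/(85*x^2 - 84*x*y - 60*x + 49*y^2 + 70*y + 34), Gamma_xyy = 0, Gamma_yxx = -42*x/(85*x^2 - 84*x*y - 60*x + 49*y^2 + 70*y + 34), Gamma_yxy = 49*x/(85*x^2 - 84*x*y - 60*x + 49*y^2 + 70*y + 34), Gamma_yyy = 0

E = 34/9 + (70/9)*y - (20/3)*x + (49/9)*y^2 - (28/3)*x*y + 4*x^2; F = (35/9)*x + (49/9)*x*y - (14/3)*x^2; G = 1 + (49/9)*x^2
Gamma^k_ij = (1/2) g^{kl} (d_i g_jl + d_j g_il - d_l g_ij), with g^inv = (1/(EG-F^2)) [[G, -F], [-F, E]]
first partials: E_x = -20/3 - (28/3)*y + 8*x, E_y = 70/9 + (98/9)*y - (28/3)*x, F_x = 35/9 + (49/9)*y - (28/3)*x, F_y = (49/9)*x, G_x = (98/9)*x, G_y = 0
D = EG - F^2 = 34/9 + (70/9)*y - (20/3)*x + (49/9)*y^2 - (28/3)*x*y + (85/9)*x^2
expanded: Gamma^x_xx = (G E_x - 2F F_x + F E_y)/(2D), Gamma^x_xy = (G E_y - F G_x)/(2D), Gamma^x_yy = (2G F_y - G G_x - F G_y)/(2D), Gamma^y_xx = (2E F_x - E E_y - F E_x)/(2D), Gamma^y_xy = (E G_x - F E_y)/(2D), Gamma^y_yy = (E G_y - 2F F_y + F G_x)/(2D); substitute and cancel common factors


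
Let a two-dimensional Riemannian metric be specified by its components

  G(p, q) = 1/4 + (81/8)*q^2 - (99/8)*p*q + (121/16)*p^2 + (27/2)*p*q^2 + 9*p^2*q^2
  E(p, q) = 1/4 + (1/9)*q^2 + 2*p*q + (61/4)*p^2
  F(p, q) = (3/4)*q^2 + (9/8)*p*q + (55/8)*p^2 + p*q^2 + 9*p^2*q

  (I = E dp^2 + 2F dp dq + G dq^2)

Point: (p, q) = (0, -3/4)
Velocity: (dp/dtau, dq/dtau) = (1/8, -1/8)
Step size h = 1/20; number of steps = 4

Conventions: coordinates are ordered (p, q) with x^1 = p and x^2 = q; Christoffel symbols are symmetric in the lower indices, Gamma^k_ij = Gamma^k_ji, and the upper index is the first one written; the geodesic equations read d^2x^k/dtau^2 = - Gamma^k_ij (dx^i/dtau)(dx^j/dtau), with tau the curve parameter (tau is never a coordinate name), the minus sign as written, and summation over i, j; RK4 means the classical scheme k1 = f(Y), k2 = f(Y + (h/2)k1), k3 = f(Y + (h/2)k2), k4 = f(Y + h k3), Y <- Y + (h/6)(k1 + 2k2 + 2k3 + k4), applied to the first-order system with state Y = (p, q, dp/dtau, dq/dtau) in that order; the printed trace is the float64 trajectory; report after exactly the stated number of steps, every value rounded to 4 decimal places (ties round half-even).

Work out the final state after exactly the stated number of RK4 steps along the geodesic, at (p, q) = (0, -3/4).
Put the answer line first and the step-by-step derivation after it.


Answer: p = 0.0344, q = -0.7742, dp/dtau = 0.2185, dq/dtau = -0.1160

f(Y) = (dp/dtau, dq/dtau, -Gamma^p_ij Y'^i Y'^j, -Gamma^q_ij Y'^i Y'^j) with the Gammas evaluated at the stage position; h = 0.050000; intermediate values shown to 6 dp
step 0: p = 0.0000, q = -0.7500, dp/dtau = 0.1250, dq/dtau = -0.1250
step 1:
  k1: at (p, q) = (0.000000, -0.750000), (dp/dtau, dq/dtau) = (0.125000, -0.125000); Gamma_ppp = -2.604563, Gamma_ppq = -2.413796, Gamma_pqq = -31.934893, Gamma_qpp = 0.151528, Gamma_qpq = 1.590467, Gamma_qqq = 0.988810; k1 = (0.125000, -0.125000, 0.464248, 0.031884)
  k2: at (p, q) = (0.003125, -0.753125), (dp/dtau, dq/dtau) = (0.136606, -0.124203); Gamma_ppp = -2.481564, Gamma_ppq = -2.437984, Gamma_pqq = -32.728213, Gamma_qpp = 0.141344, Gamma_qpq = 1.581712, Gamma_qqq = 1.028330; k2 = (0.136606, -0.124203, 0.468456, 0.035172)
  k3: at (p, q) = (0.003415, -0.753105), (dp/dtau, dq/dtau) = (0.136711, -0.124121); Gamma_ppp = -2.468916, Gamma_ppq = -2.438877, Gamma_pqq = -32.785258, Gamma_qpp = 0.140266, Gamma_qpq = 1.581072, Gamma_qqq = 1.030229; k3 = (0.136711, -0.124121, 0.468463, 0.035164)
  k4: at (p, q) = (0.006836, -0.756206), (dp/dtau, dq/dtau) = (0.148423, -0.123242); Gamma_ppp = -2.326045, Gamma_ppq = -2.462075, Gamma_pqq = -33.625747, Gamma_qpp = 0.128698, Gamma_qpq = 1.571655, Gamma_qqq = 1.070053; k4 = (0.148423, -0.123242, 0.471895, 0.038410)
  Y <- Y + (h/6)(k1 + 2k2 + 2k3 + k4): p = 0.0068, q = -0.7562, dp/dtau = 0.1484, dq/dtau = -0.1232
step 2:
  k1: at (p, q) = (0.006834, -0.756207), (dp/dtau, dq/dtau) = (0.148417, -0.123242); Gamma_ppp = -2.326129, Gamma_ppq = -2.462077, Gamma_pqq = -33.625480, Gamma_qpp = 0.128705, Gamma_qpq = 1.571658, Gamma_qqq = 1.070050; k1 = (0.148417, -0.123242, 0.471894, 0.038407)
  k2: at (p, q) = (0.010544, -0.759288), (dp/dtau, dq/dtau) = (0.160214, -0.122282); Gamma_ppp = -2.162537, Gamma_ppq = -2.483675, Gamma_pqq = -34.505362, Gamma_qpp = 0.115753, Gamma_qpq = 1.561562, Gamma_qqq = 1.109602; k2 = (0.160214, -0.122282, 0.474145, 0.041623)
  k3: at (p, q) = (0.010839, -0.759264), (dp/dtau, dq/dtau) = (0.160270, -0.122201); Gamma_ppp = -2.148318, Gamma_ppq = -2.484105, Gamma_pqq = -34.559377, Gamma_qpp = 0.114610, Gamma_qpq = 1.560898, Gamma_qqq = 1.111114; k3 = (0.160270, -0.122201, 0.473960, 0.041605)
  k4: at (p, q) = (0.014847, -0.762317), (dp/dtau, dq/dtau) = (0.172115, -0.121162); Gamma_ppp = -1.961273, Gamma_ppq = -2.502871, Gamma_pqq = -35.466301, Gamma_qpp = 0.100193, Gamma_qpq = 1.550062, Gamma_qqq = 1.149287; k4 = (0.172115, -0.121162, 0.474362, 0.044809)
  Y <- Y + (h/6)(k1 + 2k2 + 2k3 + k4): p = 0.0148, q = -0.7623, dp/dtau = 0.1721, dq/dtau = -0.1212
step 3:
  k1: at (p, q) = (0.014846, -0.762319), (dp/dtau, dq/dtau) = (0.172104, -0.121161); Gamma_ppp = -1.961328, Gamma_ppq = -2.502876, Gamma_pqq = -35.466198, Gamma_qpp = 0.100198, Gamma_qpq = 1.550064, Gamma_qqq = 1.149290; k1 = (0.172104, -0.121161, 0.474359, 0.044805)
  k2: at (p, q) = (0.019149, -0.765348), (dp/dtau, dq/dtau) = (0.183963, -0.120041); Gamma_ppp = -1.750161, Gamma_ppq = -2.517963, Gamma_pqq = -36.387912, Gamma_qpp = 0.084343, Gamma_qpq = 1.538459, Gamma_qqq = 1.185263; k2 = (0.183963, -0.120041, 0.472366, 0.048014)
  k3: at (p, q) = (0.019445, -0.765320), (dp/dtau, dq/dtau) = (0.183913, -0.119961); Gamma_ppp = -1.734431, Gamma_ppq = -2.517751, Gamma_pqq = -36.435589, Gamma_qpp = 0.083156, Gamma_qpq = 1.537769, Gamma_qqq = 1.186200; k3 = (0.183913, -0.119961, 0.471902, 0.047971)
  k4: at (p, q) = (0.024042, -0.768317), (dp/dtau, dq/dtau) = (0.195699, -0.118763); Gamma_ppp = -1.497266, Gamma_ppq = -2.527506, Gamma_pqq = -37.349875, Gamma_qpp = 0.065873, Gamma_qpq = 1.525339, Gamma_qqq = 1.218382; k4 = (0.195699, -0.118763, 0.466660, 0.051195)
  Y <- Y + (h/6)(k1 + 2k2 + 2k3 + k4): p = 0.0240, q = -0.7683, dp/dtau = 0.1957, dq/dtau = -0.1188
step 4:
  k1: at (p, q) = (0.024043, -0.768318), (dp/dtau, dq/dtau) = (0.195683, -0.118762); Gamma_ppp = -1.497236, Gamma_ppq = -2.527512, Gamma_pqq = -37.350056, Gamma_qpp = 0.065871, Gamma_qpq = 1.525337, Gamma_qqq = 1.218391; k1 = (0.195683, -0.118762, 0.466652, 0.051190)
  k2: at (p, q) = (0.028935, -0.771287), (dp/dtau, dq/dtau) = (0.207350, -0.117482); Gamma_ppp = -1.233964, Gamma_ppq = -2.530890, Gamma_pqq = -38.239609, Gamma_qpp = 0.047233, Gamma_qpq = 1.512038, Gamma_qqq = 1.245732; k2 = (0.207350, -0.117482, 0.457531, 0.054442)
  k3: at (p, q) = (0.029226, -0.771255), (dp/dtau, dq/dtau) = (0.207122, -0.117401); Gamma_ppp = -1.217192, Gamma_ppq = -2.529870, Gamma_pqq = -38.276633, Gamma_qpp = 0.046049, Gamma_qpq = 1.511332, Gamma_qqq = 1.245892; k3 = (0.207122, -0.117401, 0.456746, 0.054352)
  k4: at (p, q) = (0.034399, -0.774188), (dp/dtau, dq/dtau) = (0.218521, -0.116044); Gamma_ppp = -0.928114, Gamma_ppq = -2.524972, Gamma_pqq = -39.108189, Gamma_qpp = 0.026231, Gamma_qpq = 1.497142, Gamma_qqq = 1.266413; k4 = (0.218521, -0.116044, 0.442901, 0.057623)
  Y <- Y + (h/6)(k1 + 2k2 + 2k3 + k4): p = 0.0344, q = -0.7742, dp/dtau = 0.2185, dq/dtau = -0.1160


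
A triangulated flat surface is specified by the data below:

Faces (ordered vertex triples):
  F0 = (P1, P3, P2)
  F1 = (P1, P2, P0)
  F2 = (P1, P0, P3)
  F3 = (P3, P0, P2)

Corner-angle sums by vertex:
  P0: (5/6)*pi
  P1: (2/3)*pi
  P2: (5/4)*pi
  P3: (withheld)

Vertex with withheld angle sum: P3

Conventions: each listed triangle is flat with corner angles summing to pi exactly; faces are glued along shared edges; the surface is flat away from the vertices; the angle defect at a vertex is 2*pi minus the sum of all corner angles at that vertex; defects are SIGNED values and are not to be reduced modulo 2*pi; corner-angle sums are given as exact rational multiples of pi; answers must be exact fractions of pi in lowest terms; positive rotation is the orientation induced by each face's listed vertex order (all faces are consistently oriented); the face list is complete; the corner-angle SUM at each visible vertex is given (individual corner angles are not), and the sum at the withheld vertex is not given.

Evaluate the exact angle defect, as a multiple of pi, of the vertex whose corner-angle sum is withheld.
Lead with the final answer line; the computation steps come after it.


Answer: defect(P3) = (3/4)*pi

V = 4, E = 6, F = 4; chi = V - E + F = 2
Gauss-Bonnet: total defect = 2*pi*chi = 4*pi; visible defects sum to (13/4)*pi


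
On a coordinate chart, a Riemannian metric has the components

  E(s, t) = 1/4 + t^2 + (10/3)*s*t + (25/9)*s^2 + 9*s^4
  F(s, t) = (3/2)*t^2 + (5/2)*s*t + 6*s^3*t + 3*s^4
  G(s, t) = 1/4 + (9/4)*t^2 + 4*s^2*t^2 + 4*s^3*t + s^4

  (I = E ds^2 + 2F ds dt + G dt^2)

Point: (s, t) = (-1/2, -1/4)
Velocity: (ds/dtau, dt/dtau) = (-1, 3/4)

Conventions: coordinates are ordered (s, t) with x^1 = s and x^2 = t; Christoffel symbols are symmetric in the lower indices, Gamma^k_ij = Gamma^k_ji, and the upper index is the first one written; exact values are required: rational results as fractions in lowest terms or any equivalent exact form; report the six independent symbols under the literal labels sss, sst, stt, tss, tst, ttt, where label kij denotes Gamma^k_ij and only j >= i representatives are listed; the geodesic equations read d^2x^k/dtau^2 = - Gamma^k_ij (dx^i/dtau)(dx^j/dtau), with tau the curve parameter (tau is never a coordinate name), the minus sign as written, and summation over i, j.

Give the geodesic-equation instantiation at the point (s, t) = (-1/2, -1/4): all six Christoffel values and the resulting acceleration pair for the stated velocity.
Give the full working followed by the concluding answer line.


E = 143/72, F = 25/32, G = 41/64 at the point
E_s = -73/9, E_t = -13/6, F_s = -13/4, F_t = -11/4, G_s = -3/2, G_t = -17/8
EG - F^2 = 6101/9216;  g^inv = (9216/6101) * [[41/64, -25/32], [-25/32, 143/72]]
first-kind symbols [ij,l] = (1/2)(d_i g_jl + d_j g_il - d_l g_ij): [ss,s] = E_s/2 = -73/18, [ss,t] = F_s - E_t/2 = -13/6, [st,s] = E_t/2 = -13/12, [st,t] = G_s/2 = -3/4, [tt,s] = F_t - G_s/2 = -2, [tt,t] = G_t/2 = -17/16
Gamma^s_ij = (G*[ij,s] - F*[ij,t])/(EG - F^2), Gamma^t_ij = (E*[ij,t] - F*[ij,s])/(EG - F^2)
Gamma_sss = -8344/6101, Gamma_sst = -996/6101, Gamma_stt = -4158/6101, Gamma_tss = -31376/18303, Gamma_tst = -5928/6101, Gamma_ttt = -5048/6101
d^2s/dtau^2 = -(Gamma_sss*(-1)^2 + 2*Gamma_sst*(-1)*(3/4) + Gamma_stt*(3/4)^2) = 73511/48808
d^2t/dtau^2 = -(Gamma_tss*(-1)^2 + 2*Gamma_tst*(-1)*(3/4) + Gamma_ttt*(3/4)^2) = 26437/36606

Answer: Gamma_sss = -8344/6101, Gamma_sst = -996/6101, Gamma_stt = -4158/6101, Gamma_tss = -31376/18303, Gamma_tst = -5928/6101, Gamma_ttt = -5048/6101; accelerations (d^2s/dtau^2, d^2t/dtau^2) = (73511/48808, 26437/36606)
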